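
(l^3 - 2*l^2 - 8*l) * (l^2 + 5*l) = l^5 + 3*l^4 - 18*l^3 - 40*l^2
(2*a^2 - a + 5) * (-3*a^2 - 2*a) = -6*a^4 - a^3 - 13*a^2 - 10*a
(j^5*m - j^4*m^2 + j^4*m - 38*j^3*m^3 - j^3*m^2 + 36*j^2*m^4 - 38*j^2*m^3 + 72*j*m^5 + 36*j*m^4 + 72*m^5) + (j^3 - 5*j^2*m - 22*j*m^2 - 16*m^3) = j^5*m - j^4*m^2 + j^4*m - 38*j^3*m^3 - j^3*m^2 + j^3 + 36*j^2*m^4 - 38*j^2*m^3 - 5*j^2*m + 72*j*m^5 + 36*j*m^4 - 22*j*m^2 + 72*m^5 - 16*m^3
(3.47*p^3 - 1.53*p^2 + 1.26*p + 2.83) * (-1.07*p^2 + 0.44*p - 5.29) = -3.7129*p^5 + 3.1639*p^4 - 20.3777*p^3 + 5.62*p^2 - 5.4202*p - 14.9707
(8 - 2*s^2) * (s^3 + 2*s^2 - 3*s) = -2*s^5 - 4*s^4 + 14*s^3 + 16*s^2 - 24*s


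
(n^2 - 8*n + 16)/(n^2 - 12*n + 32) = (n - 4)/(n - 8)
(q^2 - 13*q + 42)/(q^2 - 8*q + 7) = (q - 6)/(q - 1)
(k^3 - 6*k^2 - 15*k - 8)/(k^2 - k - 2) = (k^2 - 7*k - 8)/(k - 2)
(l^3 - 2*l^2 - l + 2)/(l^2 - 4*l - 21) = (-l^3 + 2*l^2 + l - 2)/(-l^2 + 4*l + 21)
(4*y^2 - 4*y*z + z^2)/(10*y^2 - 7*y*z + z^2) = (2*y - z)/(5*y - z)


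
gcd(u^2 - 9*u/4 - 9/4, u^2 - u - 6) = u - 3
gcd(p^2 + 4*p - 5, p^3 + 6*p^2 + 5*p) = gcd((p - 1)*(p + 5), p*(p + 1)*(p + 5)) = p + 5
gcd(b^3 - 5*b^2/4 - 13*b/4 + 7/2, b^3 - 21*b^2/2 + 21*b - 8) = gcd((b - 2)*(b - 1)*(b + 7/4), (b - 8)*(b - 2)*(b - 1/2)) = b - 2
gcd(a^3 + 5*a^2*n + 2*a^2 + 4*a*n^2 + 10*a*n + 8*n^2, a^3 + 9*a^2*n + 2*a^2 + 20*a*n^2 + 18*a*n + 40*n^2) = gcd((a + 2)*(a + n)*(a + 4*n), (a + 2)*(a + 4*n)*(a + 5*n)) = a^2 + 4*a*n + 2*a + 8*n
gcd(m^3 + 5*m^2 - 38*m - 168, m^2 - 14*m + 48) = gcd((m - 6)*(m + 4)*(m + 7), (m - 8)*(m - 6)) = m - 6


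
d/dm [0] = 0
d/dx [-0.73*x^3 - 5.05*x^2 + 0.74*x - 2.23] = -2.19*x^2 - 10.1*x + 0.74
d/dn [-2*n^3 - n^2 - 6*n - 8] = -6*n^2 - 2*n - 6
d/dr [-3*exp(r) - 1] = -3*exp(r)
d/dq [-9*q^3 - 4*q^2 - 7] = q*(-27*q - 8)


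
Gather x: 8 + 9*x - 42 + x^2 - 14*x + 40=x^2 - 5*x + 6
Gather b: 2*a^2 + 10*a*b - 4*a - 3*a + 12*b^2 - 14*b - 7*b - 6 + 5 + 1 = 2*a^2 - 7*a + 12*b^2 + b*(10*a - 21)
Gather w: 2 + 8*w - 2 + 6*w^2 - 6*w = 6*w^2 + 2*w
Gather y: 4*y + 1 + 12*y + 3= 16*y + 4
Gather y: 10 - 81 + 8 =-63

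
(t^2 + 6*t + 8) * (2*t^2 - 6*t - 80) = 2*t^4 + 6*t^3 - 100*t^2 - 528*t - 640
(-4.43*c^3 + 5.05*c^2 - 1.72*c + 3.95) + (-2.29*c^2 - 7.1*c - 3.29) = -4.43*c^3 + 2.76*c^2 - 8.82*c + 0.66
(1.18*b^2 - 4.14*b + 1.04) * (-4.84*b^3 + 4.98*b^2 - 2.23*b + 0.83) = -5.7112*b^5 + 25.914*b^4 - 28.2822*b^3 + 15.3908*b^2 - 5.7554*b + 0.8632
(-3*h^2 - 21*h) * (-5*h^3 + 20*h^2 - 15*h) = 15*h^5 + 45*h^4 - 375*h^3 + 315*h^2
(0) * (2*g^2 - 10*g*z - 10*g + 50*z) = 0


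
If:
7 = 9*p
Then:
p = 7/9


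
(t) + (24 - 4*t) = 24 - 3*t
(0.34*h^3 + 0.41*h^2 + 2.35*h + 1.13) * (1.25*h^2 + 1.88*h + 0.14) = 0.425*h^5 + 1.1517*h^4 + 3.7559*h^3 + 5.8879*h^2 + 2.4534*h + 0.1582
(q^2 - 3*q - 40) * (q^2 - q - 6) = q^4 - 4*q^3 - 43*q^2 + 58*q + 240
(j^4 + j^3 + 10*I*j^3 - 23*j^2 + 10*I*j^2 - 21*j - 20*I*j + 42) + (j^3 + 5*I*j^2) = j^4 + 2*j^3 + 10*I*j^3 - 23*j^2 + 15*I*j^2 - 21*j - 20*I*j + 42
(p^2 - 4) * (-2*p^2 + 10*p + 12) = -2*p^4 + 10*p^3 + 20*p^2 - 40*p - 48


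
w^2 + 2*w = w*(w + 2)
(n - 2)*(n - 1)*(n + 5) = n^3 + 2*n^2 - 13*n + 10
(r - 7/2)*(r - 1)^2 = r^3 - 11*r^2/2 + 8*r - 7/2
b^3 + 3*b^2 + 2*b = b*(b + 1)*(b + 2)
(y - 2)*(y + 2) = y^2 - 4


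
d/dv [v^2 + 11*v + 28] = 2*v + 11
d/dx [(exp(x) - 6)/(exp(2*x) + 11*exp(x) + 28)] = (-(exp(x) - 6)*(2*exp(x) + 11) + exp(2*x) + 11*exp(x) + 28)*exp(x)/(exp(2*x) + 11*exp(x) + 28)^2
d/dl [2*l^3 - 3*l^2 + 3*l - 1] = 6*l^2 - 6*l + 3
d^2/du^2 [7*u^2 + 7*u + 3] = 14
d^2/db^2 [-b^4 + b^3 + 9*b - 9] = 6*b*(1 - 2*b)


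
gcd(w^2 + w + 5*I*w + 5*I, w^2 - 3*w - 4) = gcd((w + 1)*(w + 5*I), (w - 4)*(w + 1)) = w + 1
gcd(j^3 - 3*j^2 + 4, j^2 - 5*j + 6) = j - 2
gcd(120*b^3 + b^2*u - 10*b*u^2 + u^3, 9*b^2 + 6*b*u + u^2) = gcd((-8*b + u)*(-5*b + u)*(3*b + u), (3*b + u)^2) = 3*b + u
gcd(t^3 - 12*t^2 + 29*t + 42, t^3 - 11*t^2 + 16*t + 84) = t^2 - 13*t + 42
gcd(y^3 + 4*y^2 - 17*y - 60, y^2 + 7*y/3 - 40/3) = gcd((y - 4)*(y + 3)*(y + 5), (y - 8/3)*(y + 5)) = y + 5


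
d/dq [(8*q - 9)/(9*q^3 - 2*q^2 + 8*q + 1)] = (-144*q^3 + 259*q^2 - 36*q + 80)/(81*q^6 - 36*q^5 + 148*q^4 - 14*q^3 + 60*q^2 + 16*q + 1)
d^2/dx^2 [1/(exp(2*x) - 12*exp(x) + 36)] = 4*(exp(x) + 3)*exp(x)/(exp(4*x) - 24*exp(3*x) + 216*exp(2*x) - 864*exp(x) + 1296)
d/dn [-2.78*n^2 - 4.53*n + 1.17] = -5.56*n - 4.53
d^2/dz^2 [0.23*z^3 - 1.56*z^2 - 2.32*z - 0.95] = 1.38*z - 3.12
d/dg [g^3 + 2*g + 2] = 3*g^2 + 2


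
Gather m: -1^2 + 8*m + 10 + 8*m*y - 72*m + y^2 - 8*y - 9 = m*(8*y - 64) + y^2 - 8*y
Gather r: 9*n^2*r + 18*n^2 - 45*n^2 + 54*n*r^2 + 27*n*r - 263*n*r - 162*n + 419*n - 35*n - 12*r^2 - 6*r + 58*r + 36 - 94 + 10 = -27*n^2 + 222*n + r^2*(54*n - 12) + r*(9*n^2 - 236*n + 52) - 48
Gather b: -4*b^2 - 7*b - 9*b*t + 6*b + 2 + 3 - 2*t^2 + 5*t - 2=-4*b^2 + b*(-9*t - 1) - 2*t^2 + 5*t + 3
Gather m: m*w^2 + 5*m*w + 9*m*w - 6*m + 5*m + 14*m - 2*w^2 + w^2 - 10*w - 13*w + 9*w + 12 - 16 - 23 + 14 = m*(w^2 + 14*w + 13) - w^2 - 14*w - 13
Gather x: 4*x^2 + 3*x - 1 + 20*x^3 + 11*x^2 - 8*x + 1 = 20*x^3 + 15*x^2 - 5*x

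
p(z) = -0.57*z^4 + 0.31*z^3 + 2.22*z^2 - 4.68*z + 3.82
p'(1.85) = -7.72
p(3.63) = -68.06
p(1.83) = -1.80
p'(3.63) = -85.37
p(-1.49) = 11.89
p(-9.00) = -3740.00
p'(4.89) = -227.33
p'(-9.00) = 1692.81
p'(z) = -2.28*z^3 + 0.93*z^2 + 4.44*z - 4.68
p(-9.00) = -3740.00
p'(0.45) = -2.70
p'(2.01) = -10.51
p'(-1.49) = -1.69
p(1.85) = -1.95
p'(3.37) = -66.42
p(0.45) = 2.17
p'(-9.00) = 1692.81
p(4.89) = -255.65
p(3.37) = -48.39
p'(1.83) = -7.41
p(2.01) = -3.40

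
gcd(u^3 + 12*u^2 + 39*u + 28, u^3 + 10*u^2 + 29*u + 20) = u^2 + 5*u + 4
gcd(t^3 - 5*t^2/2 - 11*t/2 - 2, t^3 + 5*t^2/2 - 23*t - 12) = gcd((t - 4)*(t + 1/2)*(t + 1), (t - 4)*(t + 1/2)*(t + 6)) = t^2 - 7*t/2 - 2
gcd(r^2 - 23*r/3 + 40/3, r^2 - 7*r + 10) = r - 5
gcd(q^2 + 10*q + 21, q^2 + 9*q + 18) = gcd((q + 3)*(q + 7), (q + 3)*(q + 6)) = q + 3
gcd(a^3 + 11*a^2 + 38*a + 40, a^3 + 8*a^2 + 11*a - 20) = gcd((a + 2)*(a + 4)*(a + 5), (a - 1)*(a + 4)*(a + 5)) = a^2 + 9*a + 20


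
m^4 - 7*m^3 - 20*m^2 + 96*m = m*(m - 8)*(m - 3)*(m + 4)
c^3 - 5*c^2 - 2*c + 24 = (c - 4)*(c - 3)*(c + 2)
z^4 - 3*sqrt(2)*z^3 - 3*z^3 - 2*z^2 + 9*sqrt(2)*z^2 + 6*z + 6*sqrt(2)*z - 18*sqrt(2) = (z - 3)*(z - 3*sqrt(2))*(z - sqrt(2))*(z + sqrt(2))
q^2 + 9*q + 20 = (q + 4)*(q + 5)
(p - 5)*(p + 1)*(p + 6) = p^3 + 2*p^2 - 29*p - 30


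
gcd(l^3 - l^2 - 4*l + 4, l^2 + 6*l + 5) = 1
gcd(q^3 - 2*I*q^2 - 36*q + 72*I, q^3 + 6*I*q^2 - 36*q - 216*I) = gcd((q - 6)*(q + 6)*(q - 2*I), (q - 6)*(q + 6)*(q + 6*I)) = q^2 - 36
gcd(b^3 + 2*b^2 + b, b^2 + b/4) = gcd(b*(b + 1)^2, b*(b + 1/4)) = b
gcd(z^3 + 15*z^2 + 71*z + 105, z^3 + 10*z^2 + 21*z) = z^2 + 10*z + 21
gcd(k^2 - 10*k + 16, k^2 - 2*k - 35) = 1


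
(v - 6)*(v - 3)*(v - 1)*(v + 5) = v^4 - 5*v^3 - 23*v^2 + 117*v - 90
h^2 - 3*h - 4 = (h - 4)*(h + 1)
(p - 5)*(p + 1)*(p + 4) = p^3 - 21*p - 20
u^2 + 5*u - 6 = (u - 1)*(u + 6)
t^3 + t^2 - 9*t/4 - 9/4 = (t - 3/2)*(t + 1)*(t + 3/2)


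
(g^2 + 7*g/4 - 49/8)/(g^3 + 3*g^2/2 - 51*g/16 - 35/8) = 2*(2*g + 7)/(4*g^2 + 13*g + 10)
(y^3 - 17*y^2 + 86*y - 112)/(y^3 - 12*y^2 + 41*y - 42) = (y - 8)/(y - 3)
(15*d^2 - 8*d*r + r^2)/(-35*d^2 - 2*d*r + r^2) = (-15*d^2 + 8*d*r - r^2)/(35*d^2 + 2*d*r - r^2)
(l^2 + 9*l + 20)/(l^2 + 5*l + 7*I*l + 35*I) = (l + 4)/(l + 7*I)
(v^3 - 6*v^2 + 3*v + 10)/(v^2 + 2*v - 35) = (v^2 - v - 2)/(v + 7)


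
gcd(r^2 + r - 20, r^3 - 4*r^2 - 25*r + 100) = r^2 + r - 20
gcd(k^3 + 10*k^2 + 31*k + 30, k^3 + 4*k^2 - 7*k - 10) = k + 5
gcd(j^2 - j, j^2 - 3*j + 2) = j - 1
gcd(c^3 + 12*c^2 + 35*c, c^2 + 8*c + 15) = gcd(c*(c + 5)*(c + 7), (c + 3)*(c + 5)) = c + 5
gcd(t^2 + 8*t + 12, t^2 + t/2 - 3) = t + 2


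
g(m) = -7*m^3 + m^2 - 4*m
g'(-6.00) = -772.00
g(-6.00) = 1572.00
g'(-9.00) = -1723.00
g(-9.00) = 5220.00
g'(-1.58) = -59.58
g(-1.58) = 36.43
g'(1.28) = -35.85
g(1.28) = -18.16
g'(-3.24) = -230.93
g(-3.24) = 261.54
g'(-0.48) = -9.80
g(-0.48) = 2.92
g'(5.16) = -552.82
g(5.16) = -955.73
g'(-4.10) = -365.21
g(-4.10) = 515.66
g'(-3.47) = -263.80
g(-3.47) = 318.39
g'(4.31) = -385.48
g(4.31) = -559.10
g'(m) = -21*m^2 + 2*m - 4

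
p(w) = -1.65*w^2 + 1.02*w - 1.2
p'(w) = 1.02 - 3.3*w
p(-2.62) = -15.20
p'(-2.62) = 9.67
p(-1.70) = -7.70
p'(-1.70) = 6.63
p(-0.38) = -1.83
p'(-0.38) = 2.27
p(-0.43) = -1.94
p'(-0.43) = 2.44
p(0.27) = -1.04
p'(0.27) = 0.13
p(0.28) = -1.04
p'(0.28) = 0.10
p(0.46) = -1.08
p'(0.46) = -0.50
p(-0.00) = -1.20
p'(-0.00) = 1.02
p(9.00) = -125.67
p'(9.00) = -28.68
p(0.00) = -1.20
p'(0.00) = 1.02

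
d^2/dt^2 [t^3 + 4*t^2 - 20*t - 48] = 6*t + 8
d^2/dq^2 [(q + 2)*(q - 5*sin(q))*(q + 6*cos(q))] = 5*q^2*sin(q) - 6*q^2*cos(q) - 14*q*sin(q) + 60*q*sin(2*q) - 32*q*cos(q) + 6*q - 34*sin(q) + 120*sin(2*q) - 8*cos(q) - 60*cos(2*q) + 4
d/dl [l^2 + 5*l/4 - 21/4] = 2*l + 5/4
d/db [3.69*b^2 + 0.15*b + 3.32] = 7.38*b + 0.15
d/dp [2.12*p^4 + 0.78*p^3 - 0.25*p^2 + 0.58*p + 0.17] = 8.48*p^3 + 2.34*p^2 - 0.5*p + 0.58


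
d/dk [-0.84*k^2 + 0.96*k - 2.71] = 0.96 - 1.68*k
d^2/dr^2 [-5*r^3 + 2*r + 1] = -30*r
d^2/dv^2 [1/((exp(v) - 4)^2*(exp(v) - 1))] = (9*exp(3*v) - 27*exp(2*v) + 12*exp(v) + 24)*exp(v)/(exp(7*v) - 19*exp(6*v) + 147*exp(5*v) - 593*exp(4*v) + 1328*exp(3*v) - 1632*exp(2*v) + 1024*exp(v) - 256)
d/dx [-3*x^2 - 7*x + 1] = -6*x - 7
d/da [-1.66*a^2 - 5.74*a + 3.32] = -3.32*a - 5.74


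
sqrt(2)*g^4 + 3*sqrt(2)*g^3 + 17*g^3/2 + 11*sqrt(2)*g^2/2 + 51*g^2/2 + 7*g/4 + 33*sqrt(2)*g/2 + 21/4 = (g + 3)*(g + sqrt(2)/2)*(g + 7*sqrt(2)/2)*(sqrt(2)*g + 1/2)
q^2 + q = q*(q + 1)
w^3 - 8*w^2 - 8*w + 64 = (w - 8)*(w - 2*sqrt(2))*(w + 2*sqrt(2))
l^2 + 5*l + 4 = (l + 1)*(l + 4)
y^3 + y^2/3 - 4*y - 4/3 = (y - 2)*(y + 1/3)*(y + 2)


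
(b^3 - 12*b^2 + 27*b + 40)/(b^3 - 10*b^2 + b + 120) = (b + 1)/(b + 3)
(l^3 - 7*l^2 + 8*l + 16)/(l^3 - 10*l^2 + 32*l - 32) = (l + 1)/(l - 2)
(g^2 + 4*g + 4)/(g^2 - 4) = (g + 2)/(g - 2)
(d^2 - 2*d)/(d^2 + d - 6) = d/(d + 3)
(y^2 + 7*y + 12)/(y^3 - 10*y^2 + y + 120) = (y + 4)/(y^2 - 13*y + 40)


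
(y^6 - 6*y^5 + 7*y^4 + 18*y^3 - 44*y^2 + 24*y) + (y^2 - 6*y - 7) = y^6 - 6*y^5 + 7*y^4 + 18*y^3 - 43*y^2 + 18*y - 7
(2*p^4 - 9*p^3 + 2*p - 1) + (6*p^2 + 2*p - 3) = 2*p^4 - 9*p^3 + 6*p^2 + 4*p - 4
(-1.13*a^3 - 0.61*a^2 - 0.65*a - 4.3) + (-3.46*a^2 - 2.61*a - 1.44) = -1.13*a^3 - 4.07*a^2 - 3.26*a - 5.74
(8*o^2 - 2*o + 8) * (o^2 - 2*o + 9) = 8*o^4 - 18*o^3 + 84*o^2 - 34*o + 72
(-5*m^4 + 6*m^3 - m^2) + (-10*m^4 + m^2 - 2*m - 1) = -15*m^4 + 6*m^3 - 2*m - 1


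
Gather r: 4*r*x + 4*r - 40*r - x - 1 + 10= r*(4*x - 36) - x + 9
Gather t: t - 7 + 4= t - 3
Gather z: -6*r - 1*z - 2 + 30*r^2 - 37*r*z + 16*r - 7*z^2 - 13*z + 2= 30*r^2 + 10*r - 7*z^2 + z*(-37*r - 14)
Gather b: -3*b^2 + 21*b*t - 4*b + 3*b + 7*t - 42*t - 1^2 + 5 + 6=-3*b^2 + b*(21*t - 1) - 35*t + 10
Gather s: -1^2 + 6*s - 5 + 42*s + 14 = 48*s + 8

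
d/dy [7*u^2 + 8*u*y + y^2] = 8*u + 2*y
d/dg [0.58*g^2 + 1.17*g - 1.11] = 1.16*g + 1.17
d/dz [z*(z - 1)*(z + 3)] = 3*z^2 + 4*z - 3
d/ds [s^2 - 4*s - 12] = 2*s - 4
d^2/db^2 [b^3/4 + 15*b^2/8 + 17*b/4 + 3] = 3*b/2 + 15/4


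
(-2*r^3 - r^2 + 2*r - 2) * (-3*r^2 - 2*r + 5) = 6*r^5 + 7*r^4 - 14*r^3 - 3*r^2 + 14*r - 10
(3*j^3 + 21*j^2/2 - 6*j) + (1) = 3*j^3 + 21*j^2/2 - 6*j + 1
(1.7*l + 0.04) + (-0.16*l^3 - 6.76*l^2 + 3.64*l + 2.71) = -0.16*l^3 - 6.76*l^2 + 5.34*l + 2.75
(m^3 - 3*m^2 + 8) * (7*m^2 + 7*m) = 7*m^5 - 14*m^4 - 21*m^3 + 56*m^2 + 56*m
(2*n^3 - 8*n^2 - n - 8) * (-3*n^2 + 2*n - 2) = -6*n^5 + 28*n^4 - 17*n^3 + 38*n^2 - 14*n + 16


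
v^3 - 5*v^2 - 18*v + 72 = (v - 6)*(v - 3)*(v + 4)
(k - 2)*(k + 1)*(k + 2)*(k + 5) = k^4 + 6*k^3 + k^2 - 24*k - 20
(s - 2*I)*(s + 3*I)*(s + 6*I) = s^3 + 7*I*s^2 + 36*I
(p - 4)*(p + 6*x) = p^2 + 6*p*x - 4*p - 24*x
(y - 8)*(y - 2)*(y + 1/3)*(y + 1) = y^4 - 26*y^3/3 + 3*y^2 + 18*y + 16/3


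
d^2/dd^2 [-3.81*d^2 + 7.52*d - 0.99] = -7.62000000000000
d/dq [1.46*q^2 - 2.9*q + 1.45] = 2.92*q - 2.9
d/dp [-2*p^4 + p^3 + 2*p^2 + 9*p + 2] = -8*p^3 + 3*p^2 + 4*p + 9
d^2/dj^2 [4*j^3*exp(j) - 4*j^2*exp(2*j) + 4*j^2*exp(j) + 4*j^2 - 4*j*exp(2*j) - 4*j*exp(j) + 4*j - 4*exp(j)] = 4*j^3*exp(j) - 16*j^2*exp(2*j) + 28*j^2*exp(j) - 48*j*exp(2*j) + 36*j*exp(j) - 24*exp(2*j) - 4*exp(j) + 8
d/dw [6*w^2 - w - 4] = 12*w - 1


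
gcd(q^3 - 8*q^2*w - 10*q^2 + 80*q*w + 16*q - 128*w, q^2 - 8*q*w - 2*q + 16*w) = q^2 - 8*q*w - 2*q + 16*w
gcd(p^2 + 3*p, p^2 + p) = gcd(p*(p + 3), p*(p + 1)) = p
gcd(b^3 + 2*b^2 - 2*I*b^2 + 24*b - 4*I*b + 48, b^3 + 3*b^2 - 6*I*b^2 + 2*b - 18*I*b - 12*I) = b^2 + b*(2 - 6*I) - 12*I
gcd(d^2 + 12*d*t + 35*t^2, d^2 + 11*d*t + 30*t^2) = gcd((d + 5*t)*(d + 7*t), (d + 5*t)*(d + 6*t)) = d + 5*t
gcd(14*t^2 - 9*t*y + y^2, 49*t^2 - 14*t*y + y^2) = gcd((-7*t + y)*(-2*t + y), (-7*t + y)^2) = -7*t + y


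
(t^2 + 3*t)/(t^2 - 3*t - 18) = t/(t - 6)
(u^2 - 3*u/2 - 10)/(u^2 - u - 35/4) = 2*(u - 4)/(2*u - 7)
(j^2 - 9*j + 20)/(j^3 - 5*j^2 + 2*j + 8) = (j - 5)/(j^2 - j - 2)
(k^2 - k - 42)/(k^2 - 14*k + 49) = (k + 6)/(k - 7)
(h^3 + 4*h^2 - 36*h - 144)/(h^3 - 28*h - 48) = (h + 6)/(h + 2)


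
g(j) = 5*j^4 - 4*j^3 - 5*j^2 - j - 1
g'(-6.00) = -4693.00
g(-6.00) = 7169.00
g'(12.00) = 32711.00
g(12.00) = 96035.00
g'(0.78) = -6.61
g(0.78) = -4.87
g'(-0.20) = 0.36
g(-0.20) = -0.96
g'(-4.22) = -1675.53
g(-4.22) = 1800.48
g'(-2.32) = -292.13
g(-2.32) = 169.21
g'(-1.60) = -97.64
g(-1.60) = 36.95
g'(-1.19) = -39.80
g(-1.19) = 9.88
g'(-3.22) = -760.95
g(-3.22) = 621.44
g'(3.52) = 687.40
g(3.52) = 526.68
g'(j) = 20*j^3 - 12*j^2 - 10*j - 1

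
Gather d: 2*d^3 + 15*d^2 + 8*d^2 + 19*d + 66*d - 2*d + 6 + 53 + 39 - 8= 2*d^3 + 23*d^2 + 83*d + 90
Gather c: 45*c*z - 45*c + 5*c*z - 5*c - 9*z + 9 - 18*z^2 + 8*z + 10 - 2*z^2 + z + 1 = c*(50*z - 50) - 20*z^2 + 20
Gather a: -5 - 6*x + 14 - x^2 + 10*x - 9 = -x^2 + 4*x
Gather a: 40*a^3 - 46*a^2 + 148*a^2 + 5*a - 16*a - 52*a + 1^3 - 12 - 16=40*a^3 + 102*a^2 - 63*a - 27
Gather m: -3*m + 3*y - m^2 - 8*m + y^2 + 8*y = -m^2 - 11*m + y^2 + 11*y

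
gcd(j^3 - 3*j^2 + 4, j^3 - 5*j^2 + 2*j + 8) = j^2 - j - 2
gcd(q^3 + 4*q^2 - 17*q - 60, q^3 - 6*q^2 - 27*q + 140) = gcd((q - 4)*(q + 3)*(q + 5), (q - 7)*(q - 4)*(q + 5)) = q^2 + q - 20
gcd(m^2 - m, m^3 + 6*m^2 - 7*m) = m^2 - m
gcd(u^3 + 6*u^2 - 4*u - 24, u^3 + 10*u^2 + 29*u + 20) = 1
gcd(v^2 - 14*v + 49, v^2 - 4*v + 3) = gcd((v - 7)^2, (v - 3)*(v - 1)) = 1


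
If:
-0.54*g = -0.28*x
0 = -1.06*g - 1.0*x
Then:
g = 0.00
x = 0.00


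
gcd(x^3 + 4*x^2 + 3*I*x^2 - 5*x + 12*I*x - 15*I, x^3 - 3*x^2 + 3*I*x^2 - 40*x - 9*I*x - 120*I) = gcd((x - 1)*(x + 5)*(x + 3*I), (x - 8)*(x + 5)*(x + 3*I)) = x^2 + x*(5 + 3*I) + 15*I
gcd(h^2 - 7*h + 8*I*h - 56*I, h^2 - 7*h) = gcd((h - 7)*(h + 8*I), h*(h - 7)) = h - 7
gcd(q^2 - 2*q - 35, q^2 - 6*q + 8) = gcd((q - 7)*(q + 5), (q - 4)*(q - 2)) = 1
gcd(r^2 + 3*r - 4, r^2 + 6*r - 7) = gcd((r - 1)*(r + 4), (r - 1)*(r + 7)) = r - 1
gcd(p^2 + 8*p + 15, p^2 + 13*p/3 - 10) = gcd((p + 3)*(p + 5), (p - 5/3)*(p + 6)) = 1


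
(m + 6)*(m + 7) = m^2 + 13*m + 42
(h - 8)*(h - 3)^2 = h^3 - 14*h^2 + 57*h - 72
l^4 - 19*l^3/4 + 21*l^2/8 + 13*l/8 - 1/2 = (l - 4)*(l - 1)*(l - 1/4)*(l + 1/2)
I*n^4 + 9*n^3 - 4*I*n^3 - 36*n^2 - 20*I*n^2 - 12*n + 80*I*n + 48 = (n - 4)*(n - 6*I)*(n - 2*I)*(I*n + 1)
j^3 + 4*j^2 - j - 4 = (j - 1)*(j + 1)*(j + 4)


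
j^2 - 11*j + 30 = (j - 6)*(j - 5)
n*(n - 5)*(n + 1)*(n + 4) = n^4 - 21*n^2 - 20*n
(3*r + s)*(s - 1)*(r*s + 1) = 3*r^2*s^2 - 3*r^2*s + r*s^3 - r*s^2 + 3*r*s - 3*r + s^2 - s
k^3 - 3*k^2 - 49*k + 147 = (k - 7)*(k - 3)*(k + 7)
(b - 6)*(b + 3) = b^2 - 3*b - 18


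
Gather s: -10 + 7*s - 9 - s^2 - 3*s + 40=-s^2 + 4*s + 21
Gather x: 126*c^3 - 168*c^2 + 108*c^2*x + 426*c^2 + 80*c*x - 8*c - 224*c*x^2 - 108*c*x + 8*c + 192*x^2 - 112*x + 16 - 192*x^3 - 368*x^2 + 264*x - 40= 126*c^3 + 258*c^2 - 192*x^3 + x^2*(-224*c - 176) + x*(108*c^2 - 28*c + 152) - 24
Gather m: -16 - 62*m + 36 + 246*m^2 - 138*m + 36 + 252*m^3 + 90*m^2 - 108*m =252*m^3 + 336*m^2 - 308*m + 56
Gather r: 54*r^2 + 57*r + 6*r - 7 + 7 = 54*r^2 + 63*r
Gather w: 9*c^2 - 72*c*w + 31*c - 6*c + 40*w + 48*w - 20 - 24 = 9*c^2 + 25*c + w*(88 - 72*c) - 44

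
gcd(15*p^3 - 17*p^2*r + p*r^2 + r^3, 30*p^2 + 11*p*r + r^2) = 5*p + r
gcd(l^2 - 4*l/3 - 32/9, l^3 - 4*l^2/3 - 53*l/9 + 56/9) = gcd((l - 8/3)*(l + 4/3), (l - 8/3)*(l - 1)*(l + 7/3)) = l - 8/3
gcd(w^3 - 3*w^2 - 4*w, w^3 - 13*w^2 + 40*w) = w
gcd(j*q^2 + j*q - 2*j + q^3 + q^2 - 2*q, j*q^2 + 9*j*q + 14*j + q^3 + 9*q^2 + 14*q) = j*q + 2*j + q^2 + 2*q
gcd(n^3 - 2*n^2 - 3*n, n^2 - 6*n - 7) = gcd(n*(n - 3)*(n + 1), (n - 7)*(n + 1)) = n + 1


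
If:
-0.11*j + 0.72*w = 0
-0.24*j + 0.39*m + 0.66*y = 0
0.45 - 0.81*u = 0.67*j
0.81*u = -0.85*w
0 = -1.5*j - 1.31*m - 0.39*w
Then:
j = 0.83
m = -0.99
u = -0.13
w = 0.13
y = 0.89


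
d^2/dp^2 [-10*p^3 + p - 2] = -60*p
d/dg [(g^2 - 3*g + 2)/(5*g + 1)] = (5*g^2 + 2*g - 13)/(25*g^2 + 10*g + 1)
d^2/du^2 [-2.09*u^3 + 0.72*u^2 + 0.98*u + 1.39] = 1.44 - 12.54*u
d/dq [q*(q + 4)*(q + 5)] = 3*q^2 + 18*q + 20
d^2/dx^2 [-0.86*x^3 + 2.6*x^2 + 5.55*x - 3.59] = 5.2 - 5.16*x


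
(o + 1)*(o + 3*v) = o^2 + 3*o*v + o + 3*v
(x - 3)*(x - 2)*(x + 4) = x^3 - x^2 - 14*x + 24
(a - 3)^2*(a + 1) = a^3 - 5*a^2 + 3*a + 9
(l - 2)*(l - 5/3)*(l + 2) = l^3 - 5*l^2/3 - 4*l + 20/3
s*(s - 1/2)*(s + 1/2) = s^3 - s/4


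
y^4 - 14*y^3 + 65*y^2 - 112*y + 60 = (y - 6)*(y - 5)*(y - 2)*(y - 1)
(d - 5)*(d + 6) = d^2 + d - 30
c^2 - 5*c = c*(c - 5)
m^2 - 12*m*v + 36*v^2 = (m - 6*v)^2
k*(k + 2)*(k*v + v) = k^3*v + 3*k^2*v + 2*k*v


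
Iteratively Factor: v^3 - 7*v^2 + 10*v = (v - 5)*(v^2 - 2*v) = v*(v - 5)*(v - 2)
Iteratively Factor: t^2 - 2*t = (t)*(t - 2)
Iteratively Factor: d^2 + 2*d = (d)*(d + 2)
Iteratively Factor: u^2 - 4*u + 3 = (u - 3)*(u - 1)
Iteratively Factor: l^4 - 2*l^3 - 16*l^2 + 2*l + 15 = (l + 1)*(l^3 - 3*l^2 - 13*l + 15) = (l - 1)*(l + 1)*(l^2 - 2*l - 15) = (l - 5)*(l - 1)*(l + 1)*(l + 3)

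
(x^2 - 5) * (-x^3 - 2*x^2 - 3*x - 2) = -x^5 - 2*x^4 + 2*x^3 + 8*x^2 + 15*x + 10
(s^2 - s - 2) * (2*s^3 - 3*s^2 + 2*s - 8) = 2*s^5 - 5*s^4 + s^3 - 4*s^2 + 4*s + 16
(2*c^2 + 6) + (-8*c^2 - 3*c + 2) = -6*c^2 - 3*c + 8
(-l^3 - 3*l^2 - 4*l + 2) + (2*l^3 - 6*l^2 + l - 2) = l^3 - 9*l^2 - 3*l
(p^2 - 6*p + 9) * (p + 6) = p^3 - 27*p + 54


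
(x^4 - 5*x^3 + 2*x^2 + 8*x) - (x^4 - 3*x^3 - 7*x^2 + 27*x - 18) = -2*x^3 + 9*x^2 - 19*x + 18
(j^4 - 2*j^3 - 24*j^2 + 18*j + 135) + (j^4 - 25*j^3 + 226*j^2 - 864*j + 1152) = 2*j^4 - 27*j^3 + 202*j^2 - 846*j + 1287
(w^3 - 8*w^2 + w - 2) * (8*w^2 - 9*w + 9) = 8*w^5 - 73*w^4 + 89*w^3 - 97*w^2 + 27*w - 18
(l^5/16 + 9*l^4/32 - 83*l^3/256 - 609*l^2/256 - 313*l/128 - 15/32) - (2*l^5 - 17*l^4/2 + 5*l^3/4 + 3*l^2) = -31*l^5/16 + 281*l^4/32 - 403*l^3/256 - 1377*l^2/256 - 313*l/128 - 15/32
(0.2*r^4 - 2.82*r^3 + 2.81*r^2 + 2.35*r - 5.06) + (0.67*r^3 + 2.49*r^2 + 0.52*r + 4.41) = 0.2*r^4 - 2.15*r^3 + 5.3*r^2 + 2.87*r - 0.649999999999999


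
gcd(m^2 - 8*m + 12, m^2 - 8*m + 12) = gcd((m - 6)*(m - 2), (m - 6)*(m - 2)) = m^2 - 8*m + 12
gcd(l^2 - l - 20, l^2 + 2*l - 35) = l - 5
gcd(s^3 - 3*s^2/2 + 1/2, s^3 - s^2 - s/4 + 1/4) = s^2 - s/2 - 1/2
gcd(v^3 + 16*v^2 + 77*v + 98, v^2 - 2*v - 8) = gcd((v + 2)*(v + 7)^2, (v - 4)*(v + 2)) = v + 2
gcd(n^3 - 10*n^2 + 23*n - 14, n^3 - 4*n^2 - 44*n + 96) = n - 2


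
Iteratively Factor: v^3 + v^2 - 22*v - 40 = (v + 2)*(v^2 - v - 20) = (v + 2)*(v + 4)*(v - 5)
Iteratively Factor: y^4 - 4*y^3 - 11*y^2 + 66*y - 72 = (y - 3)*(y^3 - y^2 - 14*y + 24) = (y - 3)*(y - 2)*(y^2 + y - 12) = (y - 3)^2*(y - 2)*(y + 4)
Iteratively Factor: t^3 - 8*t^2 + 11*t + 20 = (t - 4)*(t^2 - 4*t - 5) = (t - 4)*(t + 1)*(t - 5)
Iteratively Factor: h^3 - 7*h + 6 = (h - 1)*(h^2 + h - 6) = (h - 1)*(h + 3)*(h - 2)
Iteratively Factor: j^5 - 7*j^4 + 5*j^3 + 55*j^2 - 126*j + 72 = (j - 1)*(j^4 - 6*j^3 - j^2 + 54*j - 72) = (j - 2)*(j - 1)*(j^3 - 4*j^2 - 9*j + 36) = (j - 3)*(j - 2)*(j - 1)*(j^2 - j - 12) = (j - 3)*(j - 2)*(j - 1)*(j + 3)*(j - 4)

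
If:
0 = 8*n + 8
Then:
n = -1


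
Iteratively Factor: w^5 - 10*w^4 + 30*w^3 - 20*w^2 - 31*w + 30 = (w - 3)*(w^4 - 7*w^3 + 9*w^2 + 7*w - 10) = (w - 3)*(w - 2)*(w^3 - 5*w^2 - w + 5) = (w - 5)*(w - 3)*(w - 2)*(w^2 - 1) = (w - 5)*(w - 3)*(w - 2)*(w - 1)*(w + 1)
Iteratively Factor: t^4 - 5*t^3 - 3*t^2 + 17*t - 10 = (t - 5)*(t^3 - 3*t + 2) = (t - 5)*(t - 1)*(t^2 + t - 2) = (t - 5)*(t - 1)^2*(t + 2)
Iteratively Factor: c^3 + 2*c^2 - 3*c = (c)*(c^2 + 2*c - 3) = c*(c + 3)*(c - 1)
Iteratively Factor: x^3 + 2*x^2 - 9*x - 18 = (x + 3)*(x^2 - x - 6) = (x - 3)*(x + 3)*(x + 2)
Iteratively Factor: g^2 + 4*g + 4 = (g + 2)*(g + 2)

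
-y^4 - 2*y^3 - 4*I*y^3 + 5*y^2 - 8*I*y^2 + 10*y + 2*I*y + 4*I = (y + 2)*(y + 2*I)*(-I*y + 1)^2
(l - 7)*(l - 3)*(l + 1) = l^3 - 9*l^2 + 11*l + 21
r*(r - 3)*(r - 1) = r^3 - 4*r^2 + 3*r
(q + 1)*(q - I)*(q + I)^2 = q^4 + q^3 + I*q^3 + q^2 + I*q^2 + q + I*q + I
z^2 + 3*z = z*(z + 3)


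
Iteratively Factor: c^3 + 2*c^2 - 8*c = (c)*(c^2 + 2*c - 8) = c*(c - 2)*(c + 4)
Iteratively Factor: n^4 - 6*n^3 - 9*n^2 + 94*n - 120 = (n - 3)*(n^3 - 3*n^2 - 18*n + 40) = (n - 5)*(n - 3)*(n^2 + 2*n - 8) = (n - 5)*(n - 3)*(n + 4)*(n - 2)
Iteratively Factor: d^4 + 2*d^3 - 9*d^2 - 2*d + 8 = (d - 1)*(d^3 + 3*d^2 - 6*d - 8) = (d - 2)*(d - 1)*(d^2 + 5*d + 4) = (d - 2)*(d - 1)*(d + 4)*(d + 1)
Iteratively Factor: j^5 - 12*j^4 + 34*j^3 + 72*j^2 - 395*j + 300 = (j + 3)*(j^4 - 15*j^3 + 79*j^2 - 165*j + 100) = (j - 4)*(j + 3)*(j^3 - 11*j^2 + 35*j - 25) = (j - 4)*(j - 1)*(j + 3)*(j^2 - 10*j + 25) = (j - 5)*(j - 4)*(j - 1)*(j + 3)*(j - 5)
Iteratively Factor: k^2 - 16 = (k + 4)*(k - 4)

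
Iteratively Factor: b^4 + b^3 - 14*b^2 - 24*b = (b)*(b^3 + b^2 - 14*b - 24) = b*(b + 2)*(b^2 - b - 12) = b*(b - 4)*(b + 2)*(b + 3)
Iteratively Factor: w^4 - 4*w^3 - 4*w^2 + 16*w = (w - 2)*(w^3 - 2*w^2 - 8*w) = (w - 2)*(w + 2)*(w^2 - 4*w) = (w - 4)*(w - 2)*(w + 2)*(w)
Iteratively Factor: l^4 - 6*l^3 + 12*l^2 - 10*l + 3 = (l - 1)*(l^3 - 5*l^2 + 7*l - 3) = (l - 3)*(l - 1)*(l^2 - 2*l + 1) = (l - 3)*(l - 1)^2*(l - 1)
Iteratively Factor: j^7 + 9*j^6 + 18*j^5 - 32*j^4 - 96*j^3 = (j)*(j^6 + 9*j^5 + 18*j^4 - 32*j^3 - 96*j^2) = j*(j - 2)*(j^5 + 11*j^4 + 40*j^3 + 48*j^2) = j^2*(j - 2)*(j^4 + 11*j^3 + 40*j^2 + 48*j) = j^2*(j - 2)*(j + 4)*(j^3 + 7*j^2 + 12*j) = j^2*(j - 2)*(j + 3)*(j + 4)*(j^2 + 4*j) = j^3*(j - 2)*(j + 3)*(j + 4)*(j + 4)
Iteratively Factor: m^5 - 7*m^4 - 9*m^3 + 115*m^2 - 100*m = (m - 1)*(m^4 - 6*m^3 - 15*m^2 + 100*m) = (m - 1)*(m + 4)*(m^3 - 10*m^2 + 25*m) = (m - 5)*(m - 1)*(m + 4)*(m^2 - 5*m) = m*(m - 5)*(m - 1)*(m + 4)*(m - 5)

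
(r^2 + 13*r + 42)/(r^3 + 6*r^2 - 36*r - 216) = (r + 7)/(r^2 - 36)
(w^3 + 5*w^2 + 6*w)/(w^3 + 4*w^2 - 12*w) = (w^2 + 5*w + 6)/(w^2 + 4*w - 12)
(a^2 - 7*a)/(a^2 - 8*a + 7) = a/(a - 1)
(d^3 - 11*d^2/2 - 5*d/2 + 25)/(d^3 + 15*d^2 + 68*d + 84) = (2*d^2 - 15*d + 25)/(2*(d^2 + 13*d + 42))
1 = 1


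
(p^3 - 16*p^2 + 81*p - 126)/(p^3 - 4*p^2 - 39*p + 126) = (p - 6)/(p + 6)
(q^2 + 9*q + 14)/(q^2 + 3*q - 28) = (q + 2)/(q - 4)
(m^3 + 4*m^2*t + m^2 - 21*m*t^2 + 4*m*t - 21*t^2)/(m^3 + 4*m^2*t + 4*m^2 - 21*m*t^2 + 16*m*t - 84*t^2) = (m + 1)/(m + 4)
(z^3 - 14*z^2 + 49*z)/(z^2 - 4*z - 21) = z*(z - 7)/(z + 3)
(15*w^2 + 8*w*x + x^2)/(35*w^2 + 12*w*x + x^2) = (3*w + x)/(7*w + x)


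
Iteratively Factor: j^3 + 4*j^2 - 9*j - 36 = (j + 4)*(j^2 - 9) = (j - 3)*(j + 4)*(j + 3)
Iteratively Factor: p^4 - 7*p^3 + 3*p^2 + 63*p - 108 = (p - 3)*(p^3 - 4*p^2 - 9*p + 36) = (p - 3)*(p + 3)*(p^2 - 7*p + 12) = (p - 4)*(p - 3)*(p + 3)*(p - 3)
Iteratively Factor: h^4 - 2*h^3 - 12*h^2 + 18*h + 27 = (h + 1)*(h^3 - 3*h^2 - 9*h + 27) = (h + 1)*(h + 3)*(h^2 - 6*h + 9) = (h - 3)*(h + 1)*(h + 3)*(h - 3)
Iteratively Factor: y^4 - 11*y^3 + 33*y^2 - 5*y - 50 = (y - 2)*(y^3 - 9*y^2 + 15*y + 25) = (y - 2)*(y + 1)*(y^2 - 10*y + 25) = (y - 5)*(y - 2)*(y + 1)*(y - 5)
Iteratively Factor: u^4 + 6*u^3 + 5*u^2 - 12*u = (u)*(u^3 + 6*u^2 + 5*u - 12) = u*(u + 3)*(u^2 + 3*u - 4) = u*(u + 3)*(u + 4)*(u - 1)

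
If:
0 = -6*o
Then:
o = 0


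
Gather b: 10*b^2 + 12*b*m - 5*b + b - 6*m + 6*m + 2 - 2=10*b^2 + b*(12*m - 4)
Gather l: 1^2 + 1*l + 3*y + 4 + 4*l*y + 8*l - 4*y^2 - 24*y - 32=l*(4*y + 9) - 4*y^2 - 21*y - 27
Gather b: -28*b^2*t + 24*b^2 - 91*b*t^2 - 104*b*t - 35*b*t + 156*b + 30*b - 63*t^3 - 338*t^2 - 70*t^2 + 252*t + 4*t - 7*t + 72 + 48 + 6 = b^2*(24 - 28*t) + b*(-91*t^2 - 139*t + 186) - 63*t^3 - 408*t^2 + 249*t + 126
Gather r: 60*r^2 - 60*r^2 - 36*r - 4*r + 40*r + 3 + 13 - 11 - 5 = 0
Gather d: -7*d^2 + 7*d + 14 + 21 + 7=-7*d^2 + 7*d + 42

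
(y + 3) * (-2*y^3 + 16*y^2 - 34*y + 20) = -2*y^4 + 10*y^3 + 14*y^2 - 82*y + 60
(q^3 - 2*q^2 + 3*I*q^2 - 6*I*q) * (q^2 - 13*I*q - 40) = q^5 - 2*q^4 - 10*I*q^4 - q^3 + 20*I*q^3 + 2*q^2 - 120*I*q^2 + 240*I*q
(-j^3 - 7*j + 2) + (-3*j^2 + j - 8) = -j^3 - 3*j^2 - 6*j - 6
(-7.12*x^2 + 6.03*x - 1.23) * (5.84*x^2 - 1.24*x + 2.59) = -41.5808*x^4 + 44.044*x^3 - 33.1012*x^2 + 17.1429*x - 3.1857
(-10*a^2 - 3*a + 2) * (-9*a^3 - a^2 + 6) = 90*a^5 + 37*a^4 - 15*a^3 - 62*a^2 - 18*a + 12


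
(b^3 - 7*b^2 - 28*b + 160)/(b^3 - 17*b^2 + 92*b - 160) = (b + 5)/(b - 5)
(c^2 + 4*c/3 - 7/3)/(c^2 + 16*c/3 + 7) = (c - 1)/(c + 3)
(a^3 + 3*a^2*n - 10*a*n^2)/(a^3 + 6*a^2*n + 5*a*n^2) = (a - 2*n)/(a + n)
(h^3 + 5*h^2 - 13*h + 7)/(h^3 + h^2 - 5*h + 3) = (h + 7)/(h + 3)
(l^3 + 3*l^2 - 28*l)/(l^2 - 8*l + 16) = l*(l + 7)/(l - 4)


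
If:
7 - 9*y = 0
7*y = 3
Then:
No Solution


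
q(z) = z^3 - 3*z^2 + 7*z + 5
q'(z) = 3*z^2 - 6*z + 7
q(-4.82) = -210.42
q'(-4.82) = 105.62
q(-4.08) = -141.42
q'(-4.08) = 81.42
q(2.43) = 18.64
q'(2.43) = 10.13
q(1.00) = 10.00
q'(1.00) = 4.00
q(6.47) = 195.55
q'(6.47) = 93.76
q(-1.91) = -26.28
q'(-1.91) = 29.40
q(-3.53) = -101.08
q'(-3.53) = 65.56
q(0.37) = 7.23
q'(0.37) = 5.19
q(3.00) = 26.00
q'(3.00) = 16.00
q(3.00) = 26.00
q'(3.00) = 16.00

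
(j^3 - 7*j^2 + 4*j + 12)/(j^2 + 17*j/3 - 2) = 3*(j^3 - 7*j^2 + 4*j + 12)/(3*j^2 + 17*j - 6)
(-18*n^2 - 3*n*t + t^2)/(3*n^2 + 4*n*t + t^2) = (-6*n + t)/(n + t)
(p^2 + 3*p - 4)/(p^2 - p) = (p + 4)/p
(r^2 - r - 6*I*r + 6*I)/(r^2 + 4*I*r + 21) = (r^2 - r - 6*I*r + 6*I)/(r^2 + 4*I*r + 21)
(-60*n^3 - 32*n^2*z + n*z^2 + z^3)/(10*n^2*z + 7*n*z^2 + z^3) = (-6*n + z)/z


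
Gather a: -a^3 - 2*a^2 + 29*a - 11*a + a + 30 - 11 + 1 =-a^3 - 2*a^2 + 19*a + 20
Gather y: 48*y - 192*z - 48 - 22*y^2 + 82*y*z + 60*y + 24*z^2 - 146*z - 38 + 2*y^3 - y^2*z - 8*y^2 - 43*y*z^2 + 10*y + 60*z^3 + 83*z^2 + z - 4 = 2*y^3 + y^2*(-z - 30) + y*(-43*z^2 + 82*z + 118) + 60*z^3 + 107*z^2 - 337*z - 90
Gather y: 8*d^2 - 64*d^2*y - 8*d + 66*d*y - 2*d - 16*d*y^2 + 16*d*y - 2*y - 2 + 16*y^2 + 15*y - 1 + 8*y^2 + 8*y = 8*d^2 - 10*d + y^2*(24 - 16*d) + y*(-64*d^2 + 82*d + 21) - 3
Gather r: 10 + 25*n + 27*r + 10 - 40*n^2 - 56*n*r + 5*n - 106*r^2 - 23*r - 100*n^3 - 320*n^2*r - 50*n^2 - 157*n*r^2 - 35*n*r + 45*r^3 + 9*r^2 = -100*n^3 - 90*n^2 + 30*n + 45*r^3 + r^2*(-157*n - 97) + r*(-320*n^2 - 91*n + 4) + 20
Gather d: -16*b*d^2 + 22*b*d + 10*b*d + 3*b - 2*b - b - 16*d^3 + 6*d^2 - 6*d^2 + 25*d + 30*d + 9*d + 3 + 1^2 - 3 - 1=-16*b*d^2 - 16*d^3 + d*(32*b + 64)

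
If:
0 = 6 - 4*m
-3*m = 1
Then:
No Solution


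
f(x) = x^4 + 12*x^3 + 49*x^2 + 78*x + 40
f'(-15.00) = -6792.00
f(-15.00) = 20020.00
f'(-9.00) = -804.00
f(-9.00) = 1120.00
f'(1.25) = 264.56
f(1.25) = 239.94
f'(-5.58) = -42.89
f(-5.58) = 15.03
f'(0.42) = 125.81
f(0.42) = 82.32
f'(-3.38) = 3.58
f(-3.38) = 3.30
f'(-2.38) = -5.25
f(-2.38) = 2.23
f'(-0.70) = 25.67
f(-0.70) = 5.53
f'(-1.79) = -5.01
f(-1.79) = -1.18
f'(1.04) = 223.36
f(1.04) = 188.79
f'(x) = 4*x^3 + 36*x^2 + 98*x + 78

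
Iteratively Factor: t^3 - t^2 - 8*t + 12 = (t - 2)*(t^2 + t - 6) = (t - 2)^2*(t + 3)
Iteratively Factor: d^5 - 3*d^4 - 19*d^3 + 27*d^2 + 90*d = (d)*(d^4 - 3*d^3 - 19*d^2 + 27*d + 90) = d*(d - 3)*(d^3 - 19*d - 30) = d*(d - 5)*(d - 3)*(d^2 + 5*d + 6) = d*(d - 5)*(d - 3)*(d + 2)*(d + 3)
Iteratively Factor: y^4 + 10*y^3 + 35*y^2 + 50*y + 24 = (y + 2)*(y^3 + 8*y^2 + 19*y + 12) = (y + 2)*(y + 3)*(y^2 + 5*y + 4) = (y + 1)*(y + 2)*(y + 3)*(y + 4)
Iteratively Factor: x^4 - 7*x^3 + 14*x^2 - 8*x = (x)*(x^3 - 7*x^2 + 14*x - 8) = x*(x - 1)*(x^2 - 6*x + 8) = x*(x - 2)*(x - 1)*(x - 4)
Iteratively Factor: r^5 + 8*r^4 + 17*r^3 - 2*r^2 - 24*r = (r - 1)*(r^4 + 9*r^3 + 26*r^2 + 24*r) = (r - 1)*(r + 4)*(r^3 + 5*r^2 + 6*r) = (r - 1)*(r + 2)*(r + 4)*(r^2 + 3*r) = r*(r - 1)*(r + 2)*(r + 4)*(r + 3)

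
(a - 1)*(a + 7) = a^2 + 6*a - 7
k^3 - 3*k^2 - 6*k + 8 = (k - 4)*(k - 1)*(k + 2)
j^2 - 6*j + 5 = (j - 5)*(j - 1)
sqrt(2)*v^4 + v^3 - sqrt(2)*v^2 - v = v*(v - 1)*(v + 1)*(sqrt(2)*v + 1)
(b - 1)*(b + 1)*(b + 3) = b^3 + 3*b^2 - b - 3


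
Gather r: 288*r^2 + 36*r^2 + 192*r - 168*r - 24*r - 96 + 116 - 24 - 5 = 324*r^2 - 9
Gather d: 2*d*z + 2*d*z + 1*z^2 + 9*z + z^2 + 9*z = 4*d*z + 2*z^2 + 18*z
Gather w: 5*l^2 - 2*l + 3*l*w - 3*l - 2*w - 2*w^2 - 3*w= 5*l^2 - 5*l - 2*w^2 + w*(3*l - 5)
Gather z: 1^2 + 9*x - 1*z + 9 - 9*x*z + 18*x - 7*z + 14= 27*x + z*(-9*x - 8) + 24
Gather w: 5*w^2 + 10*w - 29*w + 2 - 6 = 5*w^2 - 19*w - 4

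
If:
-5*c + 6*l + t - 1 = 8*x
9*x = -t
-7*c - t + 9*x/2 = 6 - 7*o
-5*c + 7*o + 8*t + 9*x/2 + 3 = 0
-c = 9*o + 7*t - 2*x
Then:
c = 1629/9034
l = 34927/54204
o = 7359/9034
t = -4698/4517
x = 522/4517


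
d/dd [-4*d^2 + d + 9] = 1 - 8*d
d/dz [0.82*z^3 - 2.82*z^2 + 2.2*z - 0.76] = 2.46*z^2 - 5.64*z + 2.2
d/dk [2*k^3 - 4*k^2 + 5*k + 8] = 6*k^2 - 8*k + 5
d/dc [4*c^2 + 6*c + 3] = 8*c + 6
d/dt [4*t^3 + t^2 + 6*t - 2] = 12*t^2 + 2*t + 6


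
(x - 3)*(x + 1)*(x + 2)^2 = x^4 + 2*x^3 - 7*x^2 - 20*x - 12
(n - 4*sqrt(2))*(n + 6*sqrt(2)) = n^2 + 2*sqrt(2)*n - 48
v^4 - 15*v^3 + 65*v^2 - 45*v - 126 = (v - 7)*(v - 6)*(v - 3)*(v + 1)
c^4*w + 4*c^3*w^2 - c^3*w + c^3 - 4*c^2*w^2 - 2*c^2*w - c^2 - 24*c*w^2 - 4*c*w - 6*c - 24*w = (c - 3)*(c + 2)*(c + 4*w)*(c*w + 1)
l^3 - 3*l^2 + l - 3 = (l - 3)*(l - I)*(l + I)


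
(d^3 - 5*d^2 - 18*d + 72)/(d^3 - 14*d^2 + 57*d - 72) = (d^2 - 2*d - 24)/(d^2 - 11*d + 24)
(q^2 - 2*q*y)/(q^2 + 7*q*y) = (q - 2*y)/(q + 7*y)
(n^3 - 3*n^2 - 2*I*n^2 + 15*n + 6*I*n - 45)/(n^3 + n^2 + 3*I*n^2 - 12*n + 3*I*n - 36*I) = (n - 5*I)/(n + 4)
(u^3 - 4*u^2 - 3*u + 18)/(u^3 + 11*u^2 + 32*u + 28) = (u^2 - 6*u + 9)/(u^2 + 9*u + 14)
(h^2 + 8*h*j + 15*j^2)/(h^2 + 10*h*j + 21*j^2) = (h + 5*j)/(h + 7*j)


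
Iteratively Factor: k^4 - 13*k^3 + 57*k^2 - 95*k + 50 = (k - 5)*(k^3 - 8*k^2 + 17*k - 10) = (k - 5)*(k - 1)*(k^2 - 7*k + 10) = (k - 5)^2*(k - 1)*(k - 2)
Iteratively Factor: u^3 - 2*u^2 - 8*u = (u + 2)*(u^2 - 4*u) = u*(u + 2)*(u - 4)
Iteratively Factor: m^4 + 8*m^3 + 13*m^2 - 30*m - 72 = (m + 4)*(m^3 + 4*m^2 - 3*m - 18) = (m + 3)*(m + 4)*(m^2 + m - 6) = (m - 2)*(m + 3)*(m + 4)*(m + 3)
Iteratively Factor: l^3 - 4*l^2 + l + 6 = (l - 3)*(l^2 - l - 2) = (l - 3)*(l + 1)*(l - 2)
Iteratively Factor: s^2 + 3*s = (s + 3)*(s)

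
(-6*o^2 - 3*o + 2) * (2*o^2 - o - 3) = -12*o^4 + 25*o^2 + 7*o - 6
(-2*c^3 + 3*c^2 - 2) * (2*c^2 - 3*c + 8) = -4*c^5 + 12*c^4 - 25*c^3 + 20*c^2 + 6*c - 16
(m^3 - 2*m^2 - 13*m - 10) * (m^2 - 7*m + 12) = m^5 - 9*m^4 + 13*m^3 + 57*m^2 - 86*m - 120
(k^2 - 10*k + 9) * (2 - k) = -k^3 + 12*k^2 - 29*k + 18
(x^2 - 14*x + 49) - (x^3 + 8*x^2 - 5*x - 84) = -x^3 - 7*x^2 - 9*x + 133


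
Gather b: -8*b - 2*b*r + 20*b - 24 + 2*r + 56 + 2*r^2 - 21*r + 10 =b*(12 - 2*r) + 2*r^2 - 19*r + 42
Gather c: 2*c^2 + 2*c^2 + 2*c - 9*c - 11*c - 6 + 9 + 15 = 4*c^2 - 18*c + 18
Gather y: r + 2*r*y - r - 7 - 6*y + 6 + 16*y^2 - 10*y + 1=16*y^2 + y*(2*r - 16)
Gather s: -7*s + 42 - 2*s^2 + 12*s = -2*s^2 + 5*s + 42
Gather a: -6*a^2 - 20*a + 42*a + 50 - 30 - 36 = -6*a^2 + 22*a - 16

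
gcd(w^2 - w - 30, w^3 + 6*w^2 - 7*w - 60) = w + 5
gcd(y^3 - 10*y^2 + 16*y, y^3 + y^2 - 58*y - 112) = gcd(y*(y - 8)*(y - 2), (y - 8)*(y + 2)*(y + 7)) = y - 8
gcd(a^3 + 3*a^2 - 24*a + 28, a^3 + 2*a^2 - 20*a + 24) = a^2 - 4*a + 4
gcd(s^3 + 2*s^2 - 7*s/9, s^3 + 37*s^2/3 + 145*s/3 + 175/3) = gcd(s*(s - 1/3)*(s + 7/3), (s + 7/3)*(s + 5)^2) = s + 7/3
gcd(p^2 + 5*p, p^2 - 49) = 1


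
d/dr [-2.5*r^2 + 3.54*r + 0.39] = 3.54 - 5.0*r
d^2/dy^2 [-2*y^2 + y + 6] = -4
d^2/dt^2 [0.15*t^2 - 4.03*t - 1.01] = 0.300000000000000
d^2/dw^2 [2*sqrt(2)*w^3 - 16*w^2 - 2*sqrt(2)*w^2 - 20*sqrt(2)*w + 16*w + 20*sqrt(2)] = 12*sqrt(2)*w - 32 - 4*sqrt(2)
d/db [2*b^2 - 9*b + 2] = 4*b - 9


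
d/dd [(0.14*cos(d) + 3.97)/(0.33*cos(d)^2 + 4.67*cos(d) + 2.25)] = (0.0462*cos(d)^2 + 2.6202*cos(d) + 18.2249)*sin(d)/(0.1089*cos(d)^4 + 3.0822*cos(d)^3 + 23.2939*cos(d)^2 + 21.015*cos(d) + 5.0625)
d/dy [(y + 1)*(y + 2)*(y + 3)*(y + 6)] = 4*y^3 + 36*y^2 + 94*y + 72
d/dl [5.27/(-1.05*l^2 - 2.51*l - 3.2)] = (11.067*l + 13.2277)/(1.05*l^2 + 2.51*l + 3.2)^2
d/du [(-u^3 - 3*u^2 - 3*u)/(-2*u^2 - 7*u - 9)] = (2*u^4 + 14*u^3 + 42*u^2 + 54*u + 27)/(4*u^4 + 28*u^3 + 85*u^2 + 126*u + 81)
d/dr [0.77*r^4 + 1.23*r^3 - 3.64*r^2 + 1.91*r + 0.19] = 3.08*r^3 + 3.69*r^2 - 7.28*r + 1.91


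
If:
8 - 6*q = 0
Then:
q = 4/3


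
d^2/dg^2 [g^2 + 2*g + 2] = 2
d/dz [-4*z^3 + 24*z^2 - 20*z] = -12*z^2 + 48*z - 20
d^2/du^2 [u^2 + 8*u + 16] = 2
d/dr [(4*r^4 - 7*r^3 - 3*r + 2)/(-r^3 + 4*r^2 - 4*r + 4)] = 2*(-2*r^6 + 16*r^5 - 38*r^4 + 57*r^3 - 33*r^2 - 8*r - 2)/(r^6 - 8*r^5 + 24*r^4 - 40*r^3 + 48*r^2 - 32*r + 16)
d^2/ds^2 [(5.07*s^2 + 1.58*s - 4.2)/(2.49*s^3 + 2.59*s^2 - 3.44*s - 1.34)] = (62.869014*s^6 + 58.7769479999999*s^5 + 9.2179799999999*s^4 - 57.9394160000002*s^3 + 215.646588*s^2 + 173.340888*s - 124.914232)/(15.438249*s^9 + 48.174777*s^8 - 13.875525*s^7 - 140.659847*s^6 - 32.681364*s^5 + 133.847934*s^4 + 44.338732*s^3 - 33.61926*s^2 - 18.530592*s - 2.406104)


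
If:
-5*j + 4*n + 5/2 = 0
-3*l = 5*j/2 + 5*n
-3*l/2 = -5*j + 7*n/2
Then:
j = -1/8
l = 45/32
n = -25/32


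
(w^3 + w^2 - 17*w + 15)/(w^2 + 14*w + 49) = (w^3 + w^2 - 17*w + 15)/(w^2 + 14*w + 49)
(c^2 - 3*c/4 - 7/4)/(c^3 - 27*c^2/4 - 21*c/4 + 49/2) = (c + 1)/(c^2 - 5*c - 14)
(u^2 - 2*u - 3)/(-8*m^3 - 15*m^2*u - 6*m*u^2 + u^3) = (-u^2 + 2*u + 3)/(8*m^3 + 15*m^2*u + 6*m*u^2 - u^3)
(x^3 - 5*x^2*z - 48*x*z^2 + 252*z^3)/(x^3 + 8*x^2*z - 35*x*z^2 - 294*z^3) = (x - 6*z)/(x + 7*z)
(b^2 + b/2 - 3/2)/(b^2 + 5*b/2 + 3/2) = (b - 1)/(b + 1)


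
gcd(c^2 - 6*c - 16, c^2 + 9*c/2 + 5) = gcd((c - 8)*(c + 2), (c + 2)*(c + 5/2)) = c + 2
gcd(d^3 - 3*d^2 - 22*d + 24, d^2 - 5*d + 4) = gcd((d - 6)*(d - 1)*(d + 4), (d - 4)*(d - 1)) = d - 1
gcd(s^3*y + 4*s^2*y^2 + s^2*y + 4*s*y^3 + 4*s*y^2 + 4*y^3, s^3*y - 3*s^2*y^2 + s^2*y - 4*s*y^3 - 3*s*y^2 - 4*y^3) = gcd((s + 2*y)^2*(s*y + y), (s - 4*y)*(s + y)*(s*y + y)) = s*y + y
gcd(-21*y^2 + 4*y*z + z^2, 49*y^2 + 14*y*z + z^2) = 7*y + z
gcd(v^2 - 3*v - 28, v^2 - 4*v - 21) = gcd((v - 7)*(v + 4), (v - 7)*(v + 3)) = v - 7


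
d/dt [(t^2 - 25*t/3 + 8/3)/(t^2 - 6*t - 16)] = 7/(3*(t^2 + 4*t + 4))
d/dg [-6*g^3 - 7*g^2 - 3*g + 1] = -18*g^2 - 14*g - 3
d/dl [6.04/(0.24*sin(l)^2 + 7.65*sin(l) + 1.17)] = -(2.8992*sin(l) + 46.206)*cos(l)/(0.24*sin(l)^2 + 7.65*sin(l) + 1.17)^2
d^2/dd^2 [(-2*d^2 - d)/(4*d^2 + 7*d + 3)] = 2*(40*d^3 + 72*d^2 + 36*d + 3)/(64*d^6 + 336*d^5 + 732*d^4 + 847*d^3 + 549*d^2 + 189*d + 27)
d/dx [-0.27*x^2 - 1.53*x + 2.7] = -0.54*x - 1.53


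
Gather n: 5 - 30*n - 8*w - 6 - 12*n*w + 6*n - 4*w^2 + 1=n*(-12*w - 24) - 4*w^2 - 8*w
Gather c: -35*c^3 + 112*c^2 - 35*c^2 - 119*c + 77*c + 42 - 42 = -35*c^3 + 77*c^2 - 42*c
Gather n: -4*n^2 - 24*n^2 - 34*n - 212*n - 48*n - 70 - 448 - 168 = -28*n^2 - 294*n - 686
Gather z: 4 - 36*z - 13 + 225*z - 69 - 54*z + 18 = 135*z - 60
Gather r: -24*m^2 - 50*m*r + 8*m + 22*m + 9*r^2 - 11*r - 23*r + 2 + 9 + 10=-24*m^2 + 30*m + 9*r^2 + r*(-50*m - 34) + 21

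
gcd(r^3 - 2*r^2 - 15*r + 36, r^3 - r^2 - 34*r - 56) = r + 4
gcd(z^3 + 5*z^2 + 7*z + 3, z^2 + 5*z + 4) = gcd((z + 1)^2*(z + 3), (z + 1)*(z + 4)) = z + 1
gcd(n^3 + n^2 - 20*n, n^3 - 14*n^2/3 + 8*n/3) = n^2 - 4*n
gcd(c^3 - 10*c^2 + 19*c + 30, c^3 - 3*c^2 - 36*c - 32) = c + 1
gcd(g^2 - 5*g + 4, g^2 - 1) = g - 1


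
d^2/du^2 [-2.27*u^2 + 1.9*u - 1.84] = -4.54000000000000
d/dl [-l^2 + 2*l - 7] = 2 - 2*l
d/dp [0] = 0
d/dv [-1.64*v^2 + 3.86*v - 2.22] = 3.86 - 3.28*v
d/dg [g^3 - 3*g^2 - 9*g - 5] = 3*g^2 - 6*g - 9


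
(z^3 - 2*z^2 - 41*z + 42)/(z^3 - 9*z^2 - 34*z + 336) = (z - 1)/(z - 8)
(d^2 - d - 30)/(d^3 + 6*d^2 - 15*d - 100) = (d - 6)/(d^2 + d - 20)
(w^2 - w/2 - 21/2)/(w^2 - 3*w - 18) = (w - 7/2)/(w - 6)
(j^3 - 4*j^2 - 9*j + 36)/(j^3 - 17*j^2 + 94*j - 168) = (j^2 - 9)/(j^2 - 13*j + 42)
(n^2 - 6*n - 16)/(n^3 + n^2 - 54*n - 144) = (n + 2)/(n^2 + 9*n + 18)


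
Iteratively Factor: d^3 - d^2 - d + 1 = (d - 1)*(d^2 - 1) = (d - 1)*(d + 1)*(d - 1)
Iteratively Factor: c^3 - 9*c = (c + 3)*(c^2 - 3*c) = (c - 3)*(c + 3)*(c)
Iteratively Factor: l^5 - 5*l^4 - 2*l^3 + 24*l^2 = (l)*(l^4 - 5*l^3 - 2*l^2 + 24*l) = l*(l - 3)*(l^3 - 2*l^2 - 8*l) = l*(l - 4)*(l - 3)*(l^2 + 2*l) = l^2*(l - 4)*(l - 3)*(l + 2)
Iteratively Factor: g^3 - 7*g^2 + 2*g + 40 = (g - 4)*(g^2 - 3*g - 10) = (g - 5)*(g - 4)*(g + 2)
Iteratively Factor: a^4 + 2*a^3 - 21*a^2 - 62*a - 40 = (a + 4)*(a^3 - 2*a^2 - 13*a - 10) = (a + 1)*(a + 4)*(a^2 - 3*a - 10) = (a + 1)*(a + 2)*(a + 4)*(a - 5)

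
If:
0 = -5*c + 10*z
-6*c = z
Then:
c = 0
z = 0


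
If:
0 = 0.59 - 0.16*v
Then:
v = 3.69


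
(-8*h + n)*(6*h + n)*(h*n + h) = -48*h^3*n - 48*h^3 - 2*h^2*n^2 - 2*h^2*n + h*n^3 + h*n^2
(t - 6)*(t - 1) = t^2 - 7*t + 6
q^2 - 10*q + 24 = (q - 6)*(q - 4)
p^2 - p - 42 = (p - 7)*(p + 6)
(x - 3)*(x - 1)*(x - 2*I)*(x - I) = x^4 - 4*x^3 - 3*I*x^3 + x^2 + 12*I*x^2 + 8*x - 9*I*x - 6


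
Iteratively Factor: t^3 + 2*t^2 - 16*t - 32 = (t - 4)*(t^2 + 6*t + 8) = (t - 4)*(t + 2)*(t + 4)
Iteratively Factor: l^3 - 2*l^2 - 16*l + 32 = (l - 4)*(l^2 + 2*l - 8) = (l - 4)*(l - 2)*(l + 4)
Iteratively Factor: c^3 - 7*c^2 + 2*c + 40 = (c - 5)*(c^2 - 2*c - 8) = (c - 5)*(c - 4)*(c + 2)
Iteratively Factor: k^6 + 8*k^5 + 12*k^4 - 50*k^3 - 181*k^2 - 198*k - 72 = (k + 1)*(k^5 + 7*k^4 + 5*k^3 - 55*k^2 - 126*k - 72) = (k - 3)*(k + 1)*(k^4 + 10*k^3 + 35*k^2 + 50*k + 24) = (k - 3)*(k + 1)*(k + 3)*(k^3 + 7*k^2 + 14*k + 8) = (k - 3)*(k + 1)*(k + 3)*(k + 4)*(k^2 + 3*k + 2) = (k - 3)*(k + 1)*(k + 2)*(k + 3)*(k + 4)*(k + 1)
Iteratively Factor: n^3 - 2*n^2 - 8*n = (n)*(n^2 - 2*n - 8) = n*(n + 2)*(n - 4)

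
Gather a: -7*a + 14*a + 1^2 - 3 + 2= 7*a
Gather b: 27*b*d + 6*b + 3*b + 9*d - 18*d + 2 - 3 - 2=b*(27*d + 9) - 9*d - 3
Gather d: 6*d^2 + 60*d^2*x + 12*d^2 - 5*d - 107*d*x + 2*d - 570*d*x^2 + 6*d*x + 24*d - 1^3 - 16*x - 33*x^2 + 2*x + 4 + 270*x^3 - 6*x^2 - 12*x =d^2*(60*x + 18) + d*(-570*x^2 - 101*x + 21) + 270*x^3 - 39*x^2 - 26*x + 3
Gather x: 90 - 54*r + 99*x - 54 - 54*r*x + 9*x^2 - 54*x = -54*r + 9*x^2 + x*(45 - 54*r) + 36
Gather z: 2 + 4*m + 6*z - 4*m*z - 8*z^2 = 4*m - 8*z^2 + z*(6 - 4*m) + 2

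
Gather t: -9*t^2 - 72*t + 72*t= -9*t^2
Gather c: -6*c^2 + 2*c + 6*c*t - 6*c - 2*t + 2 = -6*c^2 + c*(6*t - 4) - 2*t + 2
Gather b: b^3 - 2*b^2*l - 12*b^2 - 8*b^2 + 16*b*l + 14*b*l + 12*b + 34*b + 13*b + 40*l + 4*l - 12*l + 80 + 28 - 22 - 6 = b^3 + b^2*(-2*l - 20) + b*(30*l + 59) + 32*l + 80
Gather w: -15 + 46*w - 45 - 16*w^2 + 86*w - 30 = -16*w^2 + 132*w - 90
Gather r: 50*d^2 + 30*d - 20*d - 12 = 50*d^2 + 10*d - 12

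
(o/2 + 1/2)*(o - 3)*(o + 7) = o^3/2 + 5*o^2/2 - 17*o/2 - 21/2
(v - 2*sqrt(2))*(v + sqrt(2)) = v^2 - sqrt(2)*v - 4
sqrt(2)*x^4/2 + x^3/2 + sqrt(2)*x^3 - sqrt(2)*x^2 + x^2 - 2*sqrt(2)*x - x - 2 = (x + 2)*(x - sqrt(2))*(x + sqrt(2)/2)*(sqrt(2)*x/2 + 1)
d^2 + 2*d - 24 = (d - 4)*(d + 6)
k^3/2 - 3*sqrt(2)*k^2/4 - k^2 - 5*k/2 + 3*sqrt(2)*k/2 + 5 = (k/2 + sqrt(2)/2)*(k - 2)*(k - 5*sqrt(2)/2)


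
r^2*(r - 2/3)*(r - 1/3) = r^4 - r^3 + 2*r^2/9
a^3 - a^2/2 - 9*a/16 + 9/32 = (a - 3/4)*(a - 1/2)*(a + 3/4)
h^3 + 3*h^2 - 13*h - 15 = (h - 3)*(h + 1)*(h + 5)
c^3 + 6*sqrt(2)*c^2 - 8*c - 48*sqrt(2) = (c - 2*sqrt(2))*(c + 2*sqrt(2))*(c + 6*sqrt(2))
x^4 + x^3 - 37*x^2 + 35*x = x*(x - 5)*(x - 1)*(x + 7)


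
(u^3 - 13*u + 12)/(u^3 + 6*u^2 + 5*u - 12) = (u - 3)/(u + 3)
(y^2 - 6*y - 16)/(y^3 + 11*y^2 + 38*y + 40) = (y - 8)/(y^2 + 9*y + 20)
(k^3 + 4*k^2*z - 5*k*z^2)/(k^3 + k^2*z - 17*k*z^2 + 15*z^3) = k/(k - 3*z)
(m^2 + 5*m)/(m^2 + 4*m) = (m + 5)/(m + 4)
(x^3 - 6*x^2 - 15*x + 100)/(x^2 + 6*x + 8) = (x^2 - 10*x + 25)/(x + 2)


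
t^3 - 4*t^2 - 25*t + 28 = (t - 7)*(t - 1)*(t + 4)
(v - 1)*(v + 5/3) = v^2 + 2*v/3 - 5/3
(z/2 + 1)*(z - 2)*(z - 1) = z^3/2 - z^2/2 - 2*z + 2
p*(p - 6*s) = p^2 - 6*p*s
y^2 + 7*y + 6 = (y + 1)*(y + 6)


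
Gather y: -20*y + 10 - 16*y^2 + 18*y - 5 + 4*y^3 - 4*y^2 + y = 4*y^3 - 20*y^2 - y + 5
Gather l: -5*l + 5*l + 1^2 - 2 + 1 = 0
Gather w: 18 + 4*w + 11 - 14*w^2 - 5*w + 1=-14*w^2 - w + 30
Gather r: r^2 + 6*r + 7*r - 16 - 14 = r^2 + 13*r - 30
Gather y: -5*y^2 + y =-5*y^2 + y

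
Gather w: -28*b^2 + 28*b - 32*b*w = -28*b^2 - 32*b*w + 28*b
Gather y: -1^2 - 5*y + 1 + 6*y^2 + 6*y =6*y^2 + y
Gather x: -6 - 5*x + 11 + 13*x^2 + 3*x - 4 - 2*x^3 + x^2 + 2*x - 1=-2*x^3 + 14*x^2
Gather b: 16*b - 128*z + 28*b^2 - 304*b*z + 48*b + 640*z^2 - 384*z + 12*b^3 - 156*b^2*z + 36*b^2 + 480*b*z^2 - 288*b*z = 12*b^3 + b^2*(64 - 156*z) + b*(480*z^2 - 592*z + 64) + 640*z^2 - 512*z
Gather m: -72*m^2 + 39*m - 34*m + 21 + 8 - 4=-72*m^2 + 5*m + 25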